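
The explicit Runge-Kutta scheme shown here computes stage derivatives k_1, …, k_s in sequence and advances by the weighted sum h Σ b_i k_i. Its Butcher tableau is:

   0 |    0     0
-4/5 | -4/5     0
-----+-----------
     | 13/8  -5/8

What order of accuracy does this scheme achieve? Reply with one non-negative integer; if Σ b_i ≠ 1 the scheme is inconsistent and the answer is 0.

2

b = (13/8, -5/8)
c = (0, -4/5)
Σ b_i: 13/8·1 + (-5/8)·1 = 1 ✓
b·c: (-5/8)·(-4/5) = 1/2 ✓; 2 stages ⇒ order 2.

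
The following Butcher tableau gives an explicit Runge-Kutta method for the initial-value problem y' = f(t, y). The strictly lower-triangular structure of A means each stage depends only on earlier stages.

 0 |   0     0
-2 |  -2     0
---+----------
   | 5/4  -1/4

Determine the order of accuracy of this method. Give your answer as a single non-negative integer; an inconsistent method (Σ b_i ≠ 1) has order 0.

b = (5/4, -1/4)
c = (0, -2)
Σ b_i: 5/4·1 + (-1/4)·1 = 1 ✓
b·c: (-1/4)·(-2) = 1/2 ✓; 2 stages ⇒ order 2.

2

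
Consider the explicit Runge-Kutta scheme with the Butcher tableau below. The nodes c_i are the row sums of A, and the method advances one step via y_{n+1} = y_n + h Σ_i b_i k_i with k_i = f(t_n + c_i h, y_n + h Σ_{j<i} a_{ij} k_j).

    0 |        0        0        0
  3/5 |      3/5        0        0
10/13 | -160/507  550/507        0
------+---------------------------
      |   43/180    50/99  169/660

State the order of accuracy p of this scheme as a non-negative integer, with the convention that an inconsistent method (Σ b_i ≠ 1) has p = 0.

b = (43/180, 50/99, 169/660)
c = (0, 3/5, 10/13)
Ac = (0, 0, 110/169)
Σ b_i: 43/180·1 + 50/99·1 + 169/660·1 = 1 ✓
b·c: 50/99·3/5 + 169/660·10/13 = 1/2 ✓
b·c²: 50/99·9/25 + 169/660·100/169 = 1/3 ✓
b·Ac: 169/660·110/169 = 1/6 ✓; 3 stages ⇒ order 3.

3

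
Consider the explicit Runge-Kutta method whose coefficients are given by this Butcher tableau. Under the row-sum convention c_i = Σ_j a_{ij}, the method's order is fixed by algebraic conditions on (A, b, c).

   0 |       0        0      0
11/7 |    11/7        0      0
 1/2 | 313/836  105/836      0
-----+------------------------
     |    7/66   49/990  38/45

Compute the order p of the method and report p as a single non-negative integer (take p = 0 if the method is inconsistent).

b = (7/66, 49/990, 38/45)
c = (0, 11/7, 1/2)
Ac = (0, 0, 15/76)
Σ b_i: 7/66·1 + 49/990·1 + 38/45·1 = 1 ✓
b·c: 49/990·11/7 + 38/45·1/2 = 1/2 ✓
b·c²: 49/990·121/49 + 38/45·1/4 = 1/3 ✓
b·Ac: 38/45·15/76 = 1/6 ✓; 3 stages ⇒ order 3.

3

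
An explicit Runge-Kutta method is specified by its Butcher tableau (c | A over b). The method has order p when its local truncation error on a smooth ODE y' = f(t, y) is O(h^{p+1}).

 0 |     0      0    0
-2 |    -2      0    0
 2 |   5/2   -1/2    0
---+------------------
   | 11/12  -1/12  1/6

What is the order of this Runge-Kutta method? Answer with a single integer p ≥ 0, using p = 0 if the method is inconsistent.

b = (11/12, -1/12, 1/6)
c = (0, -2, 2)
Ac = (0, 0, 1)
Σ b_i: 11/12·1 + (-1/12)·1 + 1/6·1 = 1 ✓
b·c: (-1/12)·(-2) + 1/6·2 = 1/2 ✓
b·c²: (-1/12)·4 + 1/6·4 = 1/3 ✓
b·Ac: 1/6·1 = 1/6 ✓; 3 stages ⇒ order 3.

3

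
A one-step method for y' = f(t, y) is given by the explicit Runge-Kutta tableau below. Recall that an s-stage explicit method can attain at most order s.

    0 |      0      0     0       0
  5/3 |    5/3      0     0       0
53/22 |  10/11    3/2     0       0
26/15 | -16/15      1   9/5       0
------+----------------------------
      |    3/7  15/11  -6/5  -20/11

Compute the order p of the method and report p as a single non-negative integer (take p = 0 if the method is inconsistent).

b = (3/7, 15/11, -6/5, -20/11)
c = (0, 5/3, 53/22, 26/15)
Ac = (0, 0, 5/2, 1981/330)
Σ b_i: 3/7·1 + 15/11·1 + (-6/5)·1 + (-20/11)·1 = -472/385 ≠ 1 ⇒ order 0.

0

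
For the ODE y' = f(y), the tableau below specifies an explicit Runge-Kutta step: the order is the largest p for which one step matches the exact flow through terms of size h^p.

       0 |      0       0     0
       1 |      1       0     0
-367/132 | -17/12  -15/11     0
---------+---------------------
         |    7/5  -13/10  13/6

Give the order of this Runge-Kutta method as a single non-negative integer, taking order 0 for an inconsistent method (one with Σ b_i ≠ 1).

b = (7/5, -13/10, 13/6)
c = (0, 1, -367/132)
Ac = (0, 0, -15/11)
Σ b_i: 7/5·1 + (-13/10)·1 + 13/6·1 = 34/15 ≠ 1 ⇒ order 0.

0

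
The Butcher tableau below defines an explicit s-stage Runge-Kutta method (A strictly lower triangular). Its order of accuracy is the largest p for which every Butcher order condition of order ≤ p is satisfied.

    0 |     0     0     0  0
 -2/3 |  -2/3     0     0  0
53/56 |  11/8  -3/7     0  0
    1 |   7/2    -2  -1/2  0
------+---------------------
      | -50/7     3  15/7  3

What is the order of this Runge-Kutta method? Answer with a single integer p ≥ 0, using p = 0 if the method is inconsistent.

b = (-50/7, 3, 15/7, 3)
c = (0, -2/3, 53/56, 1)
Ac = (0, 0, 2/7, 289/336)
Σ b_i: (-50/7)·1 + 3·1 + 15/7·1 + 3·1 = 1 ✓
b·c: 3·(-2/3) + 15/7·53/56 + 3·1 = 1187/392 ≠ 1/2 ⇒ order 1.

1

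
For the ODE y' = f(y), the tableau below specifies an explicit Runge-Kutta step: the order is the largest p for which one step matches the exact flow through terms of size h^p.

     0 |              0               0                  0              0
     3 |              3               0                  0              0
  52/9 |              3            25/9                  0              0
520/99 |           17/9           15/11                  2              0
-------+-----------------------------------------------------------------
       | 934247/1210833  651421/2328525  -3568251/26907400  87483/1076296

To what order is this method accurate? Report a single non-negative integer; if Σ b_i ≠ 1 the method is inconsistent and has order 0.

b = (934247/1210833, 651421/2328525, -3568251/26907400, 87483/1076296)
c = (0, 3, 52/9, 520/99)
Ac = (0, 0, 25/3, 1549/99)
Σ b_i: 934247/1210833·1 + 651421/2328525·1 + (-3568251/26907400)·1 + 87483/1076296·1 = 1 ✓
b·c: 651421/2328525·3 + (-3568251/26907400)·52/9 + 87483/1076296·520/99 = 1/2 ✓
b·c²: 651421/2328525·9 + (-3568251/26907400)·2704/81 + 87483/1076296·270400/9801 = 1/3 ✓
b·Ac: (-3568251/26907400)·25/3 + 87483/1076296·1549/99 = 1/6 ✓
b·c³: 651421/2328525·27 + (-3568251/26907400)·140608/729 + 87483/1076296·140608000/970299 = -172778585/27662877 ≠ 1/4 ⇒ order 3.
b·(c∘Ac): (-3568251/26907400)·1300/27 + 87483/1076296·805480/9801 = 164839/558846 ≠ 1/8
b·Ac²: (-3568251/26907400)·25 + 87483/1076296·70423/891 = 1737473/558846 ≠ 1/12
b·A²c: 87483/1076296·50/3 = 729025/538148 ≠ 1/24

3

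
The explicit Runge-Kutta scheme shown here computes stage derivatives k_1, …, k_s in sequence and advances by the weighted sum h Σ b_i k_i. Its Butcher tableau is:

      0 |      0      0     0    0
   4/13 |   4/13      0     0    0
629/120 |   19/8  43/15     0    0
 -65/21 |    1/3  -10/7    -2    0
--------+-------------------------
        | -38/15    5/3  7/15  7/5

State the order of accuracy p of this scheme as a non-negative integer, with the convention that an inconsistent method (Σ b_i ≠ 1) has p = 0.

1

b = (-38/15, 5/3, 7/15, 7/5)
c = (0, 4/13, 629/120, -65/21)
Ac = (0, 0, 172/195, -59639/5460)
Σ b_i: (-38/15)·1 + 5/3·1 + 7/15·1 + 7/5·1 = 1 ✓
b·c: 5/3·4/13 + 7/15·629/120 + 7/5·(-65/21) = -32161/23400 ≠ 1/2 ⇒ order 1.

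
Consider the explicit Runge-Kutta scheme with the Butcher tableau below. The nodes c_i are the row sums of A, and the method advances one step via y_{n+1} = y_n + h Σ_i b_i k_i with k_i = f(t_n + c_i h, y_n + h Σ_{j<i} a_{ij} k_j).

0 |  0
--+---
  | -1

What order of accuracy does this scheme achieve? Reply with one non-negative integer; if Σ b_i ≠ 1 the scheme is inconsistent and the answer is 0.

0

b = (-1)
c = (0)
Σ b_i: (-1)·1 = -1 ≠ 1 ⇒ order 0.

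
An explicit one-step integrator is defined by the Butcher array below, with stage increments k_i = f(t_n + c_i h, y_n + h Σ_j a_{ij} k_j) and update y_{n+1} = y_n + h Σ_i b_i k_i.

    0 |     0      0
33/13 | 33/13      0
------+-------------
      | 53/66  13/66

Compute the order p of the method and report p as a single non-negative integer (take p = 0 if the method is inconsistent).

b = (53/66, 13/66)
c = (0, 33/13)
Σ b_i: 53/66·1 + 13/66·1 = 1 ✓
b·c: 13/66·33/13 = 1/2 ✓; 2 stages ⇒ order 2.

2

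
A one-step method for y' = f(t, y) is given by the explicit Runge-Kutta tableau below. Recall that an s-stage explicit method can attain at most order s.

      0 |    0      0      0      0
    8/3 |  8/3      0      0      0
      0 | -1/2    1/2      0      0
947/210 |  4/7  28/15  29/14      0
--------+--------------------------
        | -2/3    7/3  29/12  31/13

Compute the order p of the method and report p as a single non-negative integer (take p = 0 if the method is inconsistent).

0

b = (-2/3, 7/3, 29/12, 31/13)
c = (0, 8/3, 0, 947/210)
Ac = (0, 0, 4/3, 224/45)
Σ b_i: (-2/3)·1 + 7/3·1 + 29/12·1 + 31/13·1 = 1009/156 ≠ 1 ⇒ order 0.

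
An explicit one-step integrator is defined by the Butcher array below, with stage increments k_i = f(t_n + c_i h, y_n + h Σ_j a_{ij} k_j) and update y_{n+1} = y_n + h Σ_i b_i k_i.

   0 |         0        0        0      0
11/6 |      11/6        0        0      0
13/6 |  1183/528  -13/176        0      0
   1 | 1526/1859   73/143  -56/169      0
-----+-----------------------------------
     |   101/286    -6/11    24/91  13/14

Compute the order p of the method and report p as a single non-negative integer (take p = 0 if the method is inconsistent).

b = (101/286, -6/11, 24/91, 13/14)
c = (0, 11/6, 13/6, 1)
Ac = (0, 0, -13/96, 17/78)
Σ b_i: 101/286·1 + (-6/11)·1 + 24/91·1 + 13/14·1 = 1 ✓
b·c: (-6/11)·11/6 + 24/91·13/6 + 13/14·1 = 1/2 ✓
b·c²: (-6/11)·121/36 + 24/91·169/36 + 13/14·1 = 1/3 ✓
b·Ac: 24/91·(-13/96) + 13/14·17/78 = 1/6 ✓
b·c³: (-6/11)·1331/216 + 24/91·2197/216 + 13/14·1 = 1/4 ✓
b·(c∘Ac): 24/91·(-169/576) + 13/14·17/78 = 1/8 ✓
b·Ac²: 24/91·(-143/576) + 13/14·25/156 = 1/12 ✓
b·A²c: 13/14·7/156 = 1/24 ✓; 4 stages ⇒ order 4.

4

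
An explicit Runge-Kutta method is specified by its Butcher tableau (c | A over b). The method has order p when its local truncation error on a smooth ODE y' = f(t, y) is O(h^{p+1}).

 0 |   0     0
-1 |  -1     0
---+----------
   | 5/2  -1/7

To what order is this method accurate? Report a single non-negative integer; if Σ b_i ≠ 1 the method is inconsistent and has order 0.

b = (5/2, -1/7)
c = (0, -1)
Σ b_i: 5/2·1 + (-1/7)·1 = 33/14 ≠ 1 ⇒ order 0.

0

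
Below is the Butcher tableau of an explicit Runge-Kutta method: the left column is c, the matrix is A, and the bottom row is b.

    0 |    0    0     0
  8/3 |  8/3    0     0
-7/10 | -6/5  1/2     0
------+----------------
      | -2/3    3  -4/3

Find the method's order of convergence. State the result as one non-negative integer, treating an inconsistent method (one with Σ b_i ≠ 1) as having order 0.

1

b = (-2/3, 3, -4/3)
c = (0, 8/3, -7/10)
Ac = (0, 0, 4/3)
Σ b_i: (-2/3)·1 + 3·1 + (-4/3)·1 = 1 ✓
b·c: 3·8/3 + (-4/3)·(-7/10) = 134/15 ≠ 1/2 ⇒ order 1.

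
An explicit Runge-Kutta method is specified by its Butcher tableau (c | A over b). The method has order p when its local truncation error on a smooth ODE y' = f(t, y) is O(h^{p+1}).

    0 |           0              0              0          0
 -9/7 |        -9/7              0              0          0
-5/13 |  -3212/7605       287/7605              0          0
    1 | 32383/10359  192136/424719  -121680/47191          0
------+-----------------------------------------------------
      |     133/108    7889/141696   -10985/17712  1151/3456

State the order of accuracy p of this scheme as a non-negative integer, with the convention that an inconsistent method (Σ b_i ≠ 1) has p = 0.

b = (133/108, 7889/141696, -10985/17712, 1151/3456)
c = (0, -9/7, -5/13, 1)
Ac = (0, 0, -41/845, 472/1151)
Σ b_i: 133/108·1 + 7889/141696·1 + (-10985/17712)·1 + 1151/3456·1 = 1 ✓
b·c: 7889/141696·(-9/7) + (-10985/17712)·(-5/13) + 1151/3456·1 = 1/2 ✓
b·c²: 7889/141696·81/49 + (-10985/17712)·25/169 + 1151/3456·1 = 1/3 ✓
b·Ac: (-10985/17712)·(-41/845) + 1151/3456·472/1151 = 1/6 ✓
b·c³: 7889/141696·(-729/343) + (-10985/17712)·(-125/2197) + 1151/3456·1 = 1/4 ✓
b·(c∘Ac): (-10985/17712)·41/2197 + 1151/3456·472/1151 = 1/8 ✓
b·Ac²: (-10985/17712)·369/5915 + 1151/3456·2952/8057 = 1/12 ✓
b·A²c: 1151/3456·144/1151 = 1/24 ✓; 4 stages ⇒ order 4.

4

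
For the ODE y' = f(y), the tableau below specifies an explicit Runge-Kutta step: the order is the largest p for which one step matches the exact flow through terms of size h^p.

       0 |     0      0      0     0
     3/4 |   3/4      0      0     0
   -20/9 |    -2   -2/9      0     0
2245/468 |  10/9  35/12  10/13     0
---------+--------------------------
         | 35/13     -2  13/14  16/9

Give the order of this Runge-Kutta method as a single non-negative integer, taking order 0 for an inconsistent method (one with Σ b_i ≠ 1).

0

b = (35/13, -2, 13/14, 16/9)
c = (0, 3/4, -20/9, 2245/468)
Ac = (0, 0, -1/6, 895/1872)
Σ b_i: 35/13·1 + (-2)·1 + 13/14·1 + 16/9·1 = 5567/1638 ≠ 1 ⇒ order 0.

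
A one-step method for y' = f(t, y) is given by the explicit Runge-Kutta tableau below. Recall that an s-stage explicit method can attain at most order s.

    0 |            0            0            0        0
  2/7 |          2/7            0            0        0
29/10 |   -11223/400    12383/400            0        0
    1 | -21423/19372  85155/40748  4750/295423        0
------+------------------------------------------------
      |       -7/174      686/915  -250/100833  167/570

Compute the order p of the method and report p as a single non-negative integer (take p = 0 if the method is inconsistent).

4

b = (-7/174, 686/915, -250/100833, 167/570)
c = (0, 2/7, 29/10, 1)
Ac = (0, 0, 1769/200, 215/334)
Σ b_i: (-7/174)·1 + 686/915·1 + (-250/100833)·1 + 167/570·1 = 1 ✓
b·c: 686/915·2/7 + (-250/100833)·29/10 + 167/570·1 = 1/2 ✓
b·c²: 686/915·4/49 + (-250/100833)·841/100 + 167/570·1 = 1/3 ✓
b·Ac: (-250/100833)·1769/200 + 167/570·215/334 = 1/6 ✓
b·c³: 686/915·8/343 + (-250/100833)·24389/1000 + 167/570·1 = 1/4 ✓
b·(c∘Ac): (-250/100833)·51301/2000 + 167/570·215/334 = 1/8 ✓
b·Ac²: (-250/100833)·1769/700 + 167/570·715/2338 = 1/12 ✓
b·A²c: 167/570·95/668 = 1/24 ✓; 4 stages ⇒ order 4.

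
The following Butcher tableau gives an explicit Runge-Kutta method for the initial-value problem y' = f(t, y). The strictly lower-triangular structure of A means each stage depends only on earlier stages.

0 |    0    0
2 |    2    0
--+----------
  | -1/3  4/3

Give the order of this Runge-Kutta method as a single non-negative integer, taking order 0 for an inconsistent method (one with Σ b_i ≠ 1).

b = (-1/3, 4/3)
c = (0, 2)
Σ b_i: (-1/3)·1 + 4/3·1 = 1 ✓
b·c: 4/3·2 = 8/3 ≠ 1/2 ⇒ order 1.

1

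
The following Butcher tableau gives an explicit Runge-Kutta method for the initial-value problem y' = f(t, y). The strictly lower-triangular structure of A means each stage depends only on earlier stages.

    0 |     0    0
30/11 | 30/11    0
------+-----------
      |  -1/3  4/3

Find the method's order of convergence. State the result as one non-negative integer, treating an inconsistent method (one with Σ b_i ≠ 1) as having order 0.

b = (-1/3, 4/3)
c = (0, 30/11)
Σ b_i: (-1/3)·1 + 4/3·1 = 1 ✓
b·c: 4/3·30/11 = 40/11 ≠ 1/2 ⇒ order 1.

1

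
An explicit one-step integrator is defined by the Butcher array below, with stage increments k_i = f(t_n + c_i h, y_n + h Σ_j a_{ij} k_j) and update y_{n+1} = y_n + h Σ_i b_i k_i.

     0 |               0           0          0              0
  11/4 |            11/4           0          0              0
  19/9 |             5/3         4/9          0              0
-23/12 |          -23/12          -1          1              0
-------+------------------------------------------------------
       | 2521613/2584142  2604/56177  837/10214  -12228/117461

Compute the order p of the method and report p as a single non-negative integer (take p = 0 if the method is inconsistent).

3

b = (2521613/2584142, 2604/56177, 837/10214, -12228/117461)
c = (0, 11/4, 19/9, -23/12)
Ac = (0, 0, 11/9, -23/36)
Σ b_i: 2521613/2584142·1 + 2604/56177·1 + 837/10214·1 + (-12228/117461)·1 = 1 ✓
b·c: 2604/56177·11/4 + 837/10214·19/9 + (-12228/117461)·(-23/12) = 1/2 ✓
b·c²: 2604/56177·121/16 + 837/10214·361/81 + (-12228/117461)·529/144 = 1/3 ✓
b·Ac: 837/10214·11/9 + (-12228/117461)·(-23/36) = 1/6 ✓
b·c³: 2604/56177·1331/64 + 837/10214·6859/729 + (-12228/117461)·(-12167/1728) = 2722501/1103112 ≠ 1/4 ⇒ order 3.
b·(c∘Ac): 837/10214·209/81 + (-12228/117461)·529/432 = 15437/183852 ≠ 1/8
b·Ac²: 837/10214·121/36 + (-12228/117461)·(-4025/1296) = 660481/1103112 ≠ 1/12
b·A²c: (-12228/117461)·11/9 = -44836/352383 ≠ 1/24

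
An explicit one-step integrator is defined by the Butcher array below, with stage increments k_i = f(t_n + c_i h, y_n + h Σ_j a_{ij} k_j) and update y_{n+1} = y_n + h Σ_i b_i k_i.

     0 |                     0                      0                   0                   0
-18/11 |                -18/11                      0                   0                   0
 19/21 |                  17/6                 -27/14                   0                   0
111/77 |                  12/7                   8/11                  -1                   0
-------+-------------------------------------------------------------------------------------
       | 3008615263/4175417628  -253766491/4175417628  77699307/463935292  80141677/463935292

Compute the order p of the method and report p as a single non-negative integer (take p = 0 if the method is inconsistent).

b = (3008615263/4175417628, -253766491/4175417628, 77699307/463935292, 80141677/463935292)
c = (0, -18/11, 19/21, 111/77)
Ac = (0, 0, 243/77, -5323/2541)
Σ b_i: 3008615263/4175417628·1 + (-253766491/4175417628)·1 + 77699307/463935292·1 + 80141677/463935292·1 = 1 ✓
b·c: (-253766491/4175417628)·(-18/11) + 77699307/463935292·19/21 + 80141677/463935292·111/77 = 1/2 ✓
b·c²: (-253766491/4175417628)·324/121 + 77699307/463935292·361/441 + 80141677/463935292·12321/5929 = 1/3 ✓
b·Ac: 77699307/463935292·243/77 + 80141677/463935292·(-5323/2541) = 1/6 ✓
b·c³: (-253766491/4175417628)·(-5832/1331) + 77699307/463935292·6859/9261 + 80141677/463935292·1367631/456533 = 5618552230975/6189012779103 ≠ 1/4 ⇒ order 3.
b·(c∘Ac): 77699307/463935292·1539/539 + 80141677/463935292·(-196951/65219) = -8538286861/196476596162 ≠ 1/8
b·Ac²: 77699307/463935292·(-4374/847) + 80141677/463935292·662581/586971 = -215372359271/321507157356 ≠ 1/12
b·A²c: 80141677/463935292·(-243/77) = -252914643/463935292 ≠ 1/24

3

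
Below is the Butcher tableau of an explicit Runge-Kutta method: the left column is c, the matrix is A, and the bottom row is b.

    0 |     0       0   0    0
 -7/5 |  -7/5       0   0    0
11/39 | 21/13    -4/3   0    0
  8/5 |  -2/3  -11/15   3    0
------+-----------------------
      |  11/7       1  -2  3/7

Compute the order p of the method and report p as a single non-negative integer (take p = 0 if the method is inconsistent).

b = (11/7, 1, -2, 3/7)
c = (0, -7/5, 11/39, 8/5)
Ac = (0, 0, 28/15, 1826/975)
Σ b_i: 11/7·1 + 1·1 + (-2)·1 + 3/7·1 = 1 ✓
b·c: 1·(-7/5) + (-2)·11/39 + 3/7·8/5 = -349/273 ≠ 1/2 ⇒ order 1.

1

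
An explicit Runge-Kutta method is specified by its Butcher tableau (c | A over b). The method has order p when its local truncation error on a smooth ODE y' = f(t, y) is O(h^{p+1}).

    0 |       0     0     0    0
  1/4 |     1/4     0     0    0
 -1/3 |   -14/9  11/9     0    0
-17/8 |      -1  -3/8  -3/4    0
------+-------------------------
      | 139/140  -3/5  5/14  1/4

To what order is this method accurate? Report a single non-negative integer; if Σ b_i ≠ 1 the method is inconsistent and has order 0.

b = (139/140, -3/5, 5/14, 1/4)
c = (0, 1/4, -1/3, -17/8)
Ac = (0, 0, 11/36, 5/32)
Σ b_i: 139/140·1 + (-3/5)·1 + 5/14·1 + 1/4·1 = 1 ✓
b·c: (-3/5)·1/4 + 5/14·(-1/3) + 1/4·(-17/8) = -2689/3360 ≠ 1/2 ⇒ order 1.

1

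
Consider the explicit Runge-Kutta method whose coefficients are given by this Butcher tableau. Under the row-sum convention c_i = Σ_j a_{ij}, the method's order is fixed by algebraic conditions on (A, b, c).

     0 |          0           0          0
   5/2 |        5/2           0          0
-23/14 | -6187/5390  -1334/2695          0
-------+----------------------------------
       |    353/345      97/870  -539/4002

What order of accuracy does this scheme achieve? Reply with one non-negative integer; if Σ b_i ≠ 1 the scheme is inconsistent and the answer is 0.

3

b = (353/345, 97/870, -539/4002)
c = (0, 5/2, -23/14)
Ac = (0, 0, -667/539)
Σ b_i: 353/345·1 + 97/870·1 + (-539/4002)·1 = 1 ✓
b·c: 97/870·5/2 + (-539/4002)·(-23/14) = 1/2 ✓
b·c²: 97/870·25/4 + (-539/4002)·529/196 = 1/3 ✓
b·Ac: (-539/4002)·(-667/539) = 1/6 ✓; 3 stages ⇒ order 3.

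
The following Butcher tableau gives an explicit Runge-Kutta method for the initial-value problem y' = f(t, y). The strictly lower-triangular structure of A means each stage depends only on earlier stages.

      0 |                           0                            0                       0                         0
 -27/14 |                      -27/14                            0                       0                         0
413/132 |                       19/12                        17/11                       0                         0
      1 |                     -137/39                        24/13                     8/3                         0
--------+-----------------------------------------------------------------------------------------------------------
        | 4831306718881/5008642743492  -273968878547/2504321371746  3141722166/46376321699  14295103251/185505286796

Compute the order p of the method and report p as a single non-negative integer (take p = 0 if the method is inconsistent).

b = (4831306718881/5008642743492, -273968878547/2504321371746, 3141722166/46376321699, 14295103251/185505286796)
c = (0, -27/14, 413/132, 1)
Ac = (0, 0, -459/154, 43090/9009)
Σ b_i: 4831306718881/5008642743492·1 + (-273968878547/2504321371746)·1 + 3141722166/46376321699·1 + 14295103251/185505286796·1 = 1 ✓
b·c: (-273968878547/2504321371746)·(-27/14) + 3141722166/46376321699·413/132 + 14295103251/185505286796·1 = 1/2 ✓
b·c²: (-273968878547/2504321371746)·729/196 + 3141722166/46376321699·170569/17424 + 14295103251/185505286796·1 = 1/3 ✓
b·Ac: 3141722166/46376321699·(-459/154) + 14295103251/185505286796·43090/9009 = 1/6 ✓
b·c³: (-273968878547/2504321371746)·(-19683/2744) + 3141722166/46376321699·70444997/2299968 + 14295103251/185505286796·1 = 3020223252042509/1028441309997024 ≠ 1/4 ⇒ order 3.
b·(c∘Ac): 3141722166/46376321699·(-9027/968) + 14295103251/185505286796·43090/9009 = -1025178534431/3895611022716 ≠ 1/8
b·Ac²: 3141722166/46376321699·12393/2156 + 14295103251/185505286796·137232169/4162158 = 753382250010085/257110327499256 ≠ 1/12
b·A²c: 14295103251/185505286796·(-612/77) = -198831890673/324634251893 ≠ 1/24

3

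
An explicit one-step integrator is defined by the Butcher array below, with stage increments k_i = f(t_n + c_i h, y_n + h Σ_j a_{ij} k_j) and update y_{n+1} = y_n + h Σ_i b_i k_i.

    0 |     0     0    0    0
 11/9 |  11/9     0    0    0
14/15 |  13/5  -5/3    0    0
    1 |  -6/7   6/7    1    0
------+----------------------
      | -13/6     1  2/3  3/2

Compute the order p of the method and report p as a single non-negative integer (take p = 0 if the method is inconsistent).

b = (-13/6, 1, 2/3, 3/2)
c = (0, 11/9, 14/15, 1)
Ac = (0, 0, -55/27, 208/105)
Σ b_i: (-13/6)·1 + 1·1 + 2/3·1 + 3/2·1 = 1 ✓
b·c: 1·11/9 + 2/3·14/15 + 3/2·1 = 301/90 ≠ 1/2 ⇒ order 1.

1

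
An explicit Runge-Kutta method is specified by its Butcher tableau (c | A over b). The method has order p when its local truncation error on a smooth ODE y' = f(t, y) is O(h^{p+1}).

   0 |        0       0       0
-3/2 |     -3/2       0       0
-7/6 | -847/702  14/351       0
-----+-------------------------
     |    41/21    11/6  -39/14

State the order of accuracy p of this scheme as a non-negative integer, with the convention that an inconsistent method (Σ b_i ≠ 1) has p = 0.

3

b = (41/21, 11/6, -39/14)
c = (0, -3/2, -7/6)
Ac = (0, 0, -7/117)
Σ b_i: 41/21·1 + 11/6·1 + (-39/14)·1 = 1 ✓
b·c: 11/6·(-3/2) + (-39/14)·(-7/6) = 1/2 ✓
b·c²: 11/6·9/4 + (-39/14)·49/36 = 1/3 ✓
b·Ac: (-39/14)·(-7/117) = 1/6 ✓; 3 stages ⇒ order 3.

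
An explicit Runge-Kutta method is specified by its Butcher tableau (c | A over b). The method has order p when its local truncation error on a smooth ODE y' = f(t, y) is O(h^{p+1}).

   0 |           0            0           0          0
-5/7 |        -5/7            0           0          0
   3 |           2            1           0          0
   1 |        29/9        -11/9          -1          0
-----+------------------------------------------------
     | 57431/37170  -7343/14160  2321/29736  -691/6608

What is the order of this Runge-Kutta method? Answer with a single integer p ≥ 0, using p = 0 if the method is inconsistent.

b = (57431/37170, -7343/14160, 2321/29736, -691/6608)
c = (0, -5/7, 3, 1)
Ac = (0, 0, -5/7, -134/63)
Σ b_i: 57431/37170·1 + (-7343/14160)·1 + 2321/29736·1 + (-691/6608)·1 = 1 ✓
b·c: (-7343/14160)·(-5/7) + 2321/29736·3 + (-691/6608)·1 = 1/2 ✓
b·c²: (-7343/14160)·25/49 + 2321/29736·9 + (-691/6608)·1 = 1/3 ✓
b·Ac: 2321/29736·(-5/7) + (-691/6608)·(-134/63) = 1/6 ✓
b·c³: (-7343/14160)·(-125/343) + 2321/29736·27 + (-691/6608)·1 = 19010/8673 ≠ 1/4 ⇒ order 3.
b·(c∘Ac): 2321/29736·(-15/7) + (-691/6608)·(-134/63) = 5741/104076 ≠ 1/8
b·Ac²: 2321/29736·25/49 + (-691/6608)·(-4244/441) = 72587/69384 ≠ 1/12
b·A²c: (-691/6608)·5/7 = -3455/46256 ≠ 1/24

3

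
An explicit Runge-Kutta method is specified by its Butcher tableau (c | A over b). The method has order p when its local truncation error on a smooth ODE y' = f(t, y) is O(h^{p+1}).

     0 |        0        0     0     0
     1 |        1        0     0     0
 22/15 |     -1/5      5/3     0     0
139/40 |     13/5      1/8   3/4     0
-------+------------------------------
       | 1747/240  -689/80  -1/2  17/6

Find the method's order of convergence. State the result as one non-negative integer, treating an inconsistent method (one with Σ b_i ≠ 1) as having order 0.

2

b = (1747/240, -689/80, -1/2, 17/6)
c = (0, 1, 22/15, 139/40)
Ac = (0, 0, 5/3, 49/40)
Σ b_i: 1747/240·1 + (-689/80)·1 + (-1/2)·1 + 17/6·1 = 1 ✓
b·c: (-689/80)·1 + (-1/2)·22/15 + 17/6·139/40 = 1/2 ✓
b·c²: (-689/80)·1 + (-1/2)·484/225 + 17/6·19321/1600 = 141271/5760 ≠ 1/3 ⇒ order 2.
b·Ac: (-1/2)·5/3 + 17/6·49/40 = 211/80 ≠ 1/6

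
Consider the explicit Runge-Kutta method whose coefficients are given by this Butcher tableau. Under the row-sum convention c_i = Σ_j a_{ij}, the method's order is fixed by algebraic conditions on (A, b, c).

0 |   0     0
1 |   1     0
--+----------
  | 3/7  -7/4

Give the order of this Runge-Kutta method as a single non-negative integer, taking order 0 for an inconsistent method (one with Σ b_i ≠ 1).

b = (3/7, -7/4)
c = (0, 1)
Σ b_i: 3/7·1 + (-7/4)·1 = -37/28 ≠ 1 ⇒ order 0.

0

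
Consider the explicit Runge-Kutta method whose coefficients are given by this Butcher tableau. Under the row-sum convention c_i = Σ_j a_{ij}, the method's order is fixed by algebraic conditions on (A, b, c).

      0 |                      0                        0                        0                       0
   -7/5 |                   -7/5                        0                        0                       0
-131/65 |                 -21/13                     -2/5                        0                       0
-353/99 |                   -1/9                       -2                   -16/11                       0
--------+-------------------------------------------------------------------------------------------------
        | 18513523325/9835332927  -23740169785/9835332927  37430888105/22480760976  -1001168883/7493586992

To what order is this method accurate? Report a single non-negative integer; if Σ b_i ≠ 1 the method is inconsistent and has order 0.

b = (18513523325/9835332927, -23740169785/9835332927, 37430888105/22480760976, -1001168883/7493586992)
c = (0, -7/5, -131/65, -353/99)
Ac = (0, 0, 14/25, 4098/715)
Σ b_i: 18513523325/9835332927·1 + (-23740169785/9835332927)·1 + 37430888105/22480760976·1 + (-1001168883/7493586992)·1 = 1 ✓
b·c: (-23740169785/9835332927)·(-7/5) + 37430888105/22480760976·(-131/65) + (-1001168883/7493586992)·(-353/99) = 1/2 ✓
b·c²: (-23740169785/9835332927)·49/25 + 37430888105/22480760976·17161/4225 + (-1001168883/7493586992)·124609/9801 = 1/3 ✓
b·Ac: 37430888105/22480760976·14/25 + (-1001168883/7493586992)·4098/715 = 1/6 ✓
b·c³: (-23740169785/9835332927)·(-343/125) + 37430888105/22480760976·(-2248091/274625) + (-1001168883/7493586992)·(-43986977/970299) = -312289478849/328781129274 ≠ 1/4 ⇒ order 3.
b·(c∘Ac): 37430888105/22480760976·(-1834/1625) + (-1001168883/7493586992)·(-482198/23595) = 59799788989/70252378050 ≠ 1/8
b·Ac²: 37430888105/22480760976·(-98/125) + (-1001168883/7493586992)·(-456758/46475) = 1403650111/182656182930 ≠ 1/12
b·A²c: (-1001168883/7493586992)·(-224/275) = 1274214942/11708729675 ≠ 1/24

3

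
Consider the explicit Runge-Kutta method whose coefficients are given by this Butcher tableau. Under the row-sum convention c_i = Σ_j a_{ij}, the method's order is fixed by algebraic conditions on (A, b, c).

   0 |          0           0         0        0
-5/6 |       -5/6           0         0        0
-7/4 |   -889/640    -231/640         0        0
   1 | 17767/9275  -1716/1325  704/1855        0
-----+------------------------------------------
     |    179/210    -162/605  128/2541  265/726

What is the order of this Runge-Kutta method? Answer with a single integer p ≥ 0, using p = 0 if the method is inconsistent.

b = (179/210, -162/605, 128/2541, 265/726)
c = (0, -5/6, -7/4, 1)
Ac = (0, 0, 77/256, 22/53)
Σ b_i: 179/210·1 + (-162/605)·1 + 128/2541·1 + 265/726·1 = 1 ✓
b·c: (-162/605)·(-5/6) + 128/2541·(-7/4) + 265/726·1 = 1/2 ✓
b·c²: (-162/605)·25/36 + 128/2541·49/16 + 265/726·1 = 1/3 ✓
b·Ac: 128/2541·77/256 + 265/726·22/53 = 1/6 ✓
b·c³: (-162/605)·(-125/216) + 128/2541·(-343/64) + 265/726·1 = 1/4 ✓
b·(c∘Ac): 128/2541·(-539/1024) + 265/726·22/53 = 1/8 ✓
b·Ac²: 128/2541·(-385/1536) + 265/726·209/795 = 1/12 ✓
b·A²c: 265/726·121/1060 = 1/24 ✓; 4 stages ⇒ order 4.

4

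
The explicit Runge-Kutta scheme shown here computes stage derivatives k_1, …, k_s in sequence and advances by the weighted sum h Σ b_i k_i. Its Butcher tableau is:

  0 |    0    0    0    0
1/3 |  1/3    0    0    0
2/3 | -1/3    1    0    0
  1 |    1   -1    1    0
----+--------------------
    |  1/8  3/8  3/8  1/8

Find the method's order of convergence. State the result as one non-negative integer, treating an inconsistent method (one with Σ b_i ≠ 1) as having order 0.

4

b = (1/8, 3/8, 3/8, 1/8)
c = (0, 1/3, 2/3, 1)
Ac = (0, 0, 1/3, 1/3)
Σ b_i: 1/8·1 + 3/8·1 + 3/8·1 + 1/8·1 = 1 ✓
b·c: 3/8·1/3 + 3/8·2/3 + 1/8·1 = 1/2 ✓
b·c²: 3/8·1/9 + 3/8·4/9 + 1/8·1 = 1/3 ✓
b·Ac: 3/8·1/3 + 1/8·1/3 = 1/6 ✓
b·c³: 3/8·1/27 + 3/8·8/27 + 1/8·1 = 1/4 ✓
b·(c∘Ac): 3/8·2/9 + 1/8·1/3 = 1/8 ✓
b·Ac²: 3/8·1/9 + 1/8·1/3 = 1/12 ✓
b·A²c: 1/8·1/3 = 1/24 ✓; 4 stages ⇒ order 4.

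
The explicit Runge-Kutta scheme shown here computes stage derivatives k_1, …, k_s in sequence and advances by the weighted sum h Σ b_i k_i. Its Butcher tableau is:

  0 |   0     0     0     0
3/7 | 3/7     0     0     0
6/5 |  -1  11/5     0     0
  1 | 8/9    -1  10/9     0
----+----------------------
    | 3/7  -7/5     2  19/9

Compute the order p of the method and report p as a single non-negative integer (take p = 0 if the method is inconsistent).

0

b = (3/7, -7/5, 2, 19/9)
c = (0, 3/7, 6/5, 1)
Ac = (0, 0, 33/35, 19/21)
Σ b_i: 3/7·1 + (-7/5)·1 + 2·1 + 19/9·1 = 989/315 ≠ 1 ⇒ order 0.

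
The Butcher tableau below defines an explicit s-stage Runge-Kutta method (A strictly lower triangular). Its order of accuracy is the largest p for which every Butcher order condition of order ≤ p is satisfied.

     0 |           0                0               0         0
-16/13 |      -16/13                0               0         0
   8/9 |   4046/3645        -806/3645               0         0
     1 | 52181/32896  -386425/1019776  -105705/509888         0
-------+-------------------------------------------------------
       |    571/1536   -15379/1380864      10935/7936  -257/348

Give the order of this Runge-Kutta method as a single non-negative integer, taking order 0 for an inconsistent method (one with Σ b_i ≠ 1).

b = (571/1536, -15379/1380864, 10935/7936, -257/348)
c = (0, -16/13, 8/9, 1)
Ac = (0, 0, 992/3645, 145/514)
Σ b_i: 571/1536·1 + (-15379/1380864)·1 + 10935/7936·1 + (-257/348)·1 = 1 ✓
b·c: (-15379/1380864)·(-16/13) + 10935/7936·8/9 + (-257/348)·1 = 1/2 ✓
b·c²: (-15379/1380864)·256/169 + 10935/7936·64/81 + (-257/348)·1 = 1/3 ✓
b·Ac: 10935/7936·992/3645 + (-257/348)·145/514 = 1/6 ✓
b·c³: (-15379/1380864)·(-4096/2197) + 10935/7936·512/729 + (-257/348)·1 = 1/4 ✓
b·(c∘Ac): 10935/7936·7936/32805 + (-257/348)·145/514 = 1/8 ✓
b·Ac²: 10935/7936·(-15872/47385) + (-257/348)·(-2465/3341) = 1/12 ✓
b·A²c: (-257/348)·(-29/514) = 1/24 ✓; 4 stages ⇒ order 4.

4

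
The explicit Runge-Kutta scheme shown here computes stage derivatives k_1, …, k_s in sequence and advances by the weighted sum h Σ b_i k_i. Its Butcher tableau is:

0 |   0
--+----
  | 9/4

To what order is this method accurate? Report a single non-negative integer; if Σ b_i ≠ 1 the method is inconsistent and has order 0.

0

b = (9/4)
c = (0)
Σ b_i: 9/4·1 = 9/4 ≠ 1 ⇒ order 0.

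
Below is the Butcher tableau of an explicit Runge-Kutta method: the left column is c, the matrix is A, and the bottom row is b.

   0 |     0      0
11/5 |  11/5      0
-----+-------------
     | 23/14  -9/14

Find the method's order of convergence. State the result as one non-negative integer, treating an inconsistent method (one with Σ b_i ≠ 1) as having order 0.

b = (23/14, -9/14)
c = (0, 11/5)
Σ b_i: 23/14·1 + (-9/14)·1 = 1 ✓
b·c: (-9/14)·11/5 = -99/70 ≠ 1/2 ⇒ order 1.

1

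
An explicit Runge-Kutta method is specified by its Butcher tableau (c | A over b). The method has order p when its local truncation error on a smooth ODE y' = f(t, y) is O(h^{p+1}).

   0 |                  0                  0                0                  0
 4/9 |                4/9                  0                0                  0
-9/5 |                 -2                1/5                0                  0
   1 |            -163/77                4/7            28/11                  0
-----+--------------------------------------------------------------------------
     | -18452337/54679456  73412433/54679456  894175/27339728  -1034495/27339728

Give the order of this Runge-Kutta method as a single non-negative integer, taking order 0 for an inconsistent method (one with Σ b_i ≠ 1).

b = (-18452337/54679456, 73412433/54679456, 894175/27339728, -1034495/27339728)
c = (0, 4/9, -9/5, 1)
Ac = (0, 0, 4/45, -14996/3465)
Σ b_i: (-18452337/54679456)·1 + 73412433/54679456·1 + 894175/27339728·1 + (-1034495/27339728)·1 = 1 ✓
b·c: 73412433/54679456·4/9 + 894175/27339728·(-9/5) + (-1034495/27339728)·1 = 1/2 ✓
b·c²: 73412433/54679456·16/81 + 894175/27339728·81/25 + (-1034495/27339728)·1 = 1/3 ✓
b·Ac: 894175/27339728·4/45 + (-1034495/27339728)·(-14996/3465) = 1/6 ✓
b·c³: 73412433/54679456·64/729 + 894175/27339728·(-729/125) + (-1034495/27339728)·1 = -204311023/1845431640 ≠ 1/4 ⇒ order 3.
b·(c∘Ac): 894175/27339728·(-4/25) + (-1034495/27339728)·(-14996/3465) = 2437915/15378597 ≠ 1/8
b·Ac²: 894175/27339728·16/405 + (-1034495/27339728)·1303556/155925 = -290695681/922715820 ≠ 1/12
b·A²c: (-1034495/27339728)·112/495 = -131663/15378597 ≠ 1/24

3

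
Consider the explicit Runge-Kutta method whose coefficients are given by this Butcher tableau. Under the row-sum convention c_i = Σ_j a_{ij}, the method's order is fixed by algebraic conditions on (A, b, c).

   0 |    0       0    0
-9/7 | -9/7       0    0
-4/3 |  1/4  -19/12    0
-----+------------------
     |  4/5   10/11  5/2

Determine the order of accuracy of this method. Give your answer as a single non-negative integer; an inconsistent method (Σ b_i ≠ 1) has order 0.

b = (4/5, 10/11, 5/2)
c = (0, -9/7, -4/3)
Ac = (0, 0, 57/28)
Σ b_i: 4/5·1 + 10/11·1 + 5/2·1 = 463/110 ≠ 1 ⇒ order 0.

0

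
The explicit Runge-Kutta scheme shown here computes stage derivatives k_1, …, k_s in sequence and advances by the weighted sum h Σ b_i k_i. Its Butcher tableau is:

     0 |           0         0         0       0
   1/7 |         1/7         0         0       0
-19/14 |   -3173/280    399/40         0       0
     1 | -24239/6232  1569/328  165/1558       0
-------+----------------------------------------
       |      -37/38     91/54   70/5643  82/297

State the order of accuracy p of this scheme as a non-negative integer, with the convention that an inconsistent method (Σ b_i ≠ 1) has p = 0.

4

b = (-37/38, 91/54, 70/5643, 82/297)
c = (0, 1/7, -19/14, 1)
Ac = (0, 0, 57/40, 177/328)
Σ b_i: (-37/38)·1 + 91/54·1 + 70/5643·1 + 82/297·1 = 1 ✓
b·c: 91/54·1/7 + 70/5643·(-19/14) + 82/297·1 = 1/2 ✓
b·c²: 91/54·1/49 + 70/5643·361/196 + 82/297·1 = 1/3 ✓
b·Ac: 70/5643·57/40 + 82/297·177/328 = 1/6 ✓
b·c³: 91/54·1/343 + 70/5643·(-6859/2744) + 82/297·1 = 1/4 ✓
b·(c∘Ac): 70/5643·(-1083/560) + 82/297·177/328 = 1/8 ✓
b·Ac²: 70/5643·57/280 + 82/297·12/41 = 1/12 ✓
b·A²c: 82/297·99/656 = 1/24 ✓; 4 stages ⇒ order 4.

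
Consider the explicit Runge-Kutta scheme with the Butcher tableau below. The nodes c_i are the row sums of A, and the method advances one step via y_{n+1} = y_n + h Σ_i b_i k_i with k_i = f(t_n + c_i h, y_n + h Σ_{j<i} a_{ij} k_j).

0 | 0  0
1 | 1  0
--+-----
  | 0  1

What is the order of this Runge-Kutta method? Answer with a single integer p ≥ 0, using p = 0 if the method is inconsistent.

b = (0, 1)
c = (0, 1)
Σ b_i: 1·1 = 1 ✓
b·c: 1·1 = 1 ≠ 1/2 ⇒ order 1.

1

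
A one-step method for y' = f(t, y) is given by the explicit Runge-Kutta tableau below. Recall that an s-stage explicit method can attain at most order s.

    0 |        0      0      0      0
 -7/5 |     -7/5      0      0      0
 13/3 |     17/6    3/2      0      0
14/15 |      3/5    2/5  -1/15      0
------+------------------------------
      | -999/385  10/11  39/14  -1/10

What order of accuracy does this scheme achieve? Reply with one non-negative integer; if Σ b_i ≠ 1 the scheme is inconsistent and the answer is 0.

b = (-999/385, 10/11, 39/14, -1/10)
c = (0, -7/5, 13/3, 14/15)
Ac = (0, 0, -21/10, -191/225)
Σ b_i: (-999/385)·1 + 10/11·1 + 39/14·1 + (-1/10)·1 = 1 ✓
b·c: 10/11·(-7/5) + 39/14·13/3 + (-1/10)·14/15 = 123647/11550 ≠ 1/2 ⇒ order 1.

1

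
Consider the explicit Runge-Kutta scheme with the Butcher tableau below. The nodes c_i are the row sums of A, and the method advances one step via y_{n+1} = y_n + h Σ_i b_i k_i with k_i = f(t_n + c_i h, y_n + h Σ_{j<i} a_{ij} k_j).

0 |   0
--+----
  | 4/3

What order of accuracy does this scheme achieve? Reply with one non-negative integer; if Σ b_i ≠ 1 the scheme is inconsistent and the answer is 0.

0

b = (4/3)
c = (0)
Σ b_i: 4/3·1 = 4/3 ≠ 1 ⇒ order 0.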